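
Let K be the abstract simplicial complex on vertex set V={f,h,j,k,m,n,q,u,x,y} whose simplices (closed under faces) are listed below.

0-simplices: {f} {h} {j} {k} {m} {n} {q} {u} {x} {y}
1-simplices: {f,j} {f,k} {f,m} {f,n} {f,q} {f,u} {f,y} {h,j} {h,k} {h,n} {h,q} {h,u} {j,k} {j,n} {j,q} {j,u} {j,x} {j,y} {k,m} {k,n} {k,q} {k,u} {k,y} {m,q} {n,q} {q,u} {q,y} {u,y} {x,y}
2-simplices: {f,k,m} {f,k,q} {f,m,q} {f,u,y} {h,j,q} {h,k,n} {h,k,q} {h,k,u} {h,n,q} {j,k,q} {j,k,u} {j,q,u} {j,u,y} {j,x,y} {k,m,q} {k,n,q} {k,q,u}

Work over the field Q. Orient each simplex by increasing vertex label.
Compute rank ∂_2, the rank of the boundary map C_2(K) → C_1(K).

rank∂_2=14

n_0=10 n_1=29 n_2=17  [Q]
∂1: piv[fj,fk,fm,fn,fq,fu,fy,hj,jx] rk=9  ker:hk,hn,hq,hu,jk,jn,jq,ju,jy,km,kn,kq,ku,ky,mq,nq,qu,qy,uy,xy
∂2: piv[fkm,fkq,fmq,fuy,hjq,hkn,hkq,hku,hnq,jkq,jku,jqu,juy,jxy] rk=14  ker:kmq,knq,kqu
rk∂_2=14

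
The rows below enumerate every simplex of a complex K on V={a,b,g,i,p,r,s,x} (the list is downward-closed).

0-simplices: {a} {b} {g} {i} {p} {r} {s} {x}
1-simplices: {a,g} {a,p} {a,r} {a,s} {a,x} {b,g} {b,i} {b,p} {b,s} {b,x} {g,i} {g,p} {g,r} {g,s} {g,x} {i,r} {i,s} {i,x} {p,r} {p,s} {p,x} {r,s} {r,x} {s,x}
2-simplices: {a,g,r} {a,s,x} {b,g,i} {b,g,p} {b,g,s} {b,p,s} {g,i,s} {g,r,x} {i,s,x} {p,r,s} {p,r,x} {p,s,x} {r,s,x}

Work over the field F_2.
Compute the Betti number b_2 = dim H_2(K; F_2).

b_2=1

n_0=8 n_1=24 n_2=13  [Z2]
∂1: piv[ag,ap,ar,as,ax,bg,bi] rk=7  ker:bp,bs,bx,gi,gp,gr,gs,gx,ir,is,ix,pr,ps,px,rs,rx,sx
∂2: piv[agr,asx,bgi,bgp,bgs,bps,gis,grx,isx,prs,prx,psx] rk=12  ker:rsx
b_2=(13−12)−0=1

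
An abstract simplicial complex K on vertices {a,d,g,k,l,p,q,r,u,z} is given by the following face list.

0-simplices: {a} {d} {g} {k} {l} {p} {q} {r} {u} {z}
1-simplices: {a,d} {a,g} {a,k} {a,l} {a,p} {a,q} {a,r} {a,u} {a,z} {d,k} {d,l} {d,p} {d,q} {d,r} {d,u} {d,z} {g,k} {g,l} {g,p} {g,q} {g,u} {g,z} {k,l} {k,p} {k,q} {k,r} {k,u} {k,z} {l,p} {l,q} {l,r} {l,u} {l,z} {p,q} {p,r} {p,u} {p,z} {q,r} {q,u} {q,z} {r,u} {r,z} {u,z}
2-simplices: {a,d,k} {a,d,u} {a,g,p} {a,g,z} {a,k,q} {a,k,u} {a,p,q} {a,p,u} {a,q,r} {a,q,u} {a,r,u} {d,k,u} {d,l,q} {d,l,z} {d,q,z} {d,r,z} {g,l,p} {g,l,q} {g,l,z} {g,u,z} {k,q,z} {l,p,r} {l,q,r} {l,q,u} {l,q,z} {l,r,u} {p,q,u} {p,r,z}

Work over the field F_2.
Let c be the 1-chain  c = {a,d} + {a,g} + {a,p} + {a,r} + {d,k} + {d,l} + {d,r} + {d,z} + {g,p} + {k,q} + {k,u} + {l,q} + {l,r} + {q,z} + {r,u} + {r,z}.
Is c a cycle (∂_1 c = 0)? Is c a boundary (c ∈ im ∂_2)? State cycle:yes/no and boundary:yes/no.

n_0=10 n_1=43 n_2=28  [Z2]
∂1: piv[ad,ag,ak,al,ap,aq,ar,au,az] rk=9  ker:dk,dl,dp,dq,dr,du,dz,gk,gl,gp,gq,gu,gz,kl,kp,kq,kr,ku,kz,lp,lq,lr,lu,lz,pq,pr,pu,pz,qr,qu,qz,ru,rz,uz
∂2: piv[adk,adu,agp,agz,akq,aku,apq,apu,aqr,aqu,aru,dlq,dlz,dqz,drz,glp,glq,glz,guz,kqz,lpr,lqr,lqu,prz] rk=24  ker:dku,lqz,lru,pqu
∂1c = {d} + {k} + {l} + {q} + {r} + {z}

cycle:no boundary:no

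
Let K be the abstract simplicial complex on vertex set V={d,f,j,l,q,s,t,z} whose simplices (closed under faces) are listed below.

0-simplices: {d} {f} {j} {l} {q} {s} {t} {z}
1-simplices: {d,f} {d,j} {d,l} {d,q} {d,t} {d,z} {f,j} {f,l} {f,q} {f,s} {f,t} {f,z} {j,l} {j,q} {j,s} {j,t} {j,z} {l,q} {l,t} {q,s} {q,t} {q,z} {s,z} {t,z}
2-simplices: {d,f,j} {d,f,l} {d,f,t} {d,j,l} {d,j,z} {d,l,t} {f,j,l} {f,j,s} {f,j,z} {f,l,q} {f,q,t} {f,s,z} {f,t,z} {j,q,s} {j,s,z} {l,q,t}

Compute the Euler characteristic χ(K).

n_0=8 n_1=24 n_2=16
χ=+8−24+16=0

χ(K)=0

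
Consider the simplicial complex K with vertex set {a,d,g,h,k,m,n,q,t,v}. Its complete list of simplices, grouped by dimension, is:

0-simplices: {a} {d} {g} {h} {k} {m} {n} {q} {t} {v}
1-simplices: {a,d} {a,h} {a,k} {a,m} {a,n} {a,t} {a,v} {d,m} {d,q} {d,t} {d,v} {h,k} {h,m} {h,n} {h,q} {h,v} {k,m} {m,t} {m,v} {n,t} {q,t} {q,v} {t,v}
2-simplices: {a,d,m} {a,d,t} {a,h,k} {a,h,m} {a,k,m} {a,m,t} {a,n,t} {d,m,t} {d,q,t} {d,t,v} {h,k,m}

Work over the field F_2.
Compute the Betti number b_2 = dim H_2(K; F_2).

n_0=10 n_1=23 n_2=11  [Z2]
∂1: piv[ad,ah,ak,am,an,at,av,dq] rk=8  ker:dm,dt,dv,hk,hm,hn,hq,hv,km,mt,mv,nt,qt,qv,tv
∂2: piv[adm,adt,ahk,ahm,akm,amt,ant,dqt,dtv] rk=9  ker:dmt,hkm
b_2=(11−9)−0=2

b_2=2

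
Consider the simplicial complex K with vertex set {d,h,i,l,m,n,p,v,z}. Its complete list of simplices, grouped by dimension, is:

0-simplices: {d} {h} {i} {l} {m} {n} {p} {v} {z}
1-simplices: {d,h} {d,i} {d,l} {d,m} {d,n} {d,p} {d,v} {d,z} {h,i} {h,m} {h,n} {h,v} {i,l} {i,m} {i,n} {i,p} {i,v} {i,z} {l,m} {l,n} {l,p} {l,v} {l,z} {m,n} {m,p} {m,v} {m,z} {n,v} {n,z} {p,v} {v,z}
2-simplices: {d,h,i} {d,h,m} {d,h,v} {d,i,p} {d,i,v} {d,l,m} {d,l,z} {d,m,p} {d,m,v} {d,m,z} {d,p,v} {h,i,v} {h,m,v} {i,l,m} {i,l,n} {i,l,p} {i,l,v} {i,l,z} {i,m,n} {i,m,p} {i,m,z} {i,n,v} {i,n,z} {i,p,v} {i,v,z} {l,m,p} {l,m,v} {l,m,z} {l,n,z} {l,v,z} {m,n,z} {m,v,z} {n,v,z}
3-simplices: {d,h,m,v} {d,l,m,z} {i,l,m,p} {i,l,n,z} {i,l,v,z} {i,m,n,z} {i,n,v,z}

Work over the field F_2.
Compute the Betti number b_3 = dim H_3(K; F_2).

b_3=0

n_0=9 n_1=31 n_2=33 n_3=7  [Z2]
∂1: piv[dh,di,dl,dm,dn,dp,dv,dz] rk=8  ker:hi,hm,hn,hv,il,im,in,ip,iv,iz,lm,ln,lp,lv,lz,mn,mp,mv,mz,nv,nz,pv,vz
∂2: piv[dhi,dhm,dhv,dip,div,dlm,dlz,dmp,dmv,dmz,dpv,ilm,iln,ilp,ilv,ilz,imn,imp,inv,inz,ivz] rk=21  ker:hiv,hmv,imz,ipv,lmp,lmv,lmz,lnz,lvz,mnz,mvz,nvz
∂3: piv[dhmv,dlmz,ilmp,ilnz,ilvz,imnz,invz] rk=7
b_3=(7−7)−0=0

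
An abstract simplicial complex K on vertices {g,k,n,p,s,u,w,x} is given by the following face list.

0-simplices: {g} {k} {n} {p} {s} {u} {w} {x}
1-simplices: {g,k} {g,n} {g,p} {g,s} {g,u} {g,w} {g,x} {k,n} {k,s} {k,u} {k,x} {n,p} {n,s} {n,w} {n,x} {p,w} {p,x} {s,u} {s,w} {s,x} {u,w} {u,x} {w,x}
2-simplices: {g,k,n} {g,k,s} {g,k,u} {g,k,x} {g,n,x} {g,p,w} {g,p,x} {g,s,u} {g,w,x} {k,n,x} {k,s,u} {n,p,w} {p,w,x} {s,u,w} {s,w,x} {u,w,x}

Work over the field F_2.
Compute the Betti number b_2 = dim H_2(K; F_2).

b_2=3

n_0=8 n_1=23 n_2=16  [Z2]
∂1: piv[gk,gn,gp,gs,gu,gw,gx] rk=7  ker:kn,ks,ku,kx,np,ns,nw,nx,pw,px,su,sw,sx,uw,ux,wx
∂2: piv[gkn,gks,gku,gkx,gnx,gpw,gpx,gsu,gwx,npw,suw,swx,uwx] rk=13  ker:knx,ksu,pwx
b_2=(16−13)−0=3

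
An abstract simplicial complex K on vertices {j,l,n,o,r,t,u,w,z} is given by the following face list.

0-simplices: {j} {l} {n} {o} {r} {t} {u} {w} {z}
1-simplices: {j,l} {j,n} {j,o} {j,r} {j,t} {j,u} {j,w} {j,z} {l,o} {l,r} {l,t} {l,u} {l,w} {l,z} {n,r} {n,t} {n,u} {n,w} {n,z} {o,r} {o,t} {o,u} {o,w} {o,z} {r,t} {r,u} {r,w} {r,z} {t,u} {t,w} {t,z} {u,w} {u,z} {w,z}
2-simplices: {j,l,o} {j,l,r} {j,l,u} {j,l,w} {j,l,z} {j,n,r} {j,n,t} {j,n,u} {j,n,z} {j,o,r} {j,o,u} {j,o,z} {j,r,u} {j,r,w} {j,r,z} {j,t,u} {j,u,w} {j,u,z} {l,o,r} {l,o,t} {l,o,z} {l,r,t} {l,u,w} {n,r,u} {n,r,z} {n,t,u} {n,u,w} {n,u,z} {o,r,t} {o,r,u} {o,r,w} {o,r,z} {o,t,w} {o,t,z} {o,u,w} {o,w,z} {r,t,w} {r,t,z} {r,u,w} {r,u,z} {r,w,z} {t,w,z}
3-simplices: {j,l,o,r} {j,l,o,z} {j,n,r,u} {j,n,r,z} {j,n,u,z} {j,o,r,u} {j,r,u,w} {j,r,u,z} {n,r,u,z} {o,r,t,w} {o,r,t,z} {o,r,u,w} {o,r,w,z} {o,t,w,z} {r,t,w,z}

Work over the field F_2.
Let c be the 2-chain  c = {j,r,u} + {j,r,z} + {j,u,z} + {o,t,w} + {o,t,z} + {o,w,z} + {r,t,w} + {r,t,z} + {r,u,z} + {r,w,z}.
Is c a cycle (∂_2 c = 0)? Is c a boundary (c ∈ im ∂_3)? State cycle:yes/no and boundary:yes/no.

n_0=9 n_1=34 n_2=42 n_3=15  [Z2]
∂1: piv[jl,jn,jo,jr,jt,ju,jw,jz] rk=8  ker:lo,lr,lt,lu,lw,lz,nr,nt,nu,nw,nz,or,ot,ou,ow,oz,rt,ru,rw,rz,tu,tw,tz,uw,uz,wz
∂2: piv[jlo,jlr,jlu,jlw,jlz,jnr,jnt,jnu,jnz,jor,jou,joz,jru,jrw,jrz,jtu,juw,juz,lot,lrt,nuw,orw,otw,otz,owz] rk=25  ker:lor,loz,luw,nru,nrz,ntu,nuz,ort,oru,orz,ouw,rtw,rtz,ruw,ruz,rwz,twz
∂3: piv[jlor,jloz,jnru,jnrz,jnuz,joru,jruw,jruz,ortw,ortz,oruw,orwz,otwz] rk=13  ker:nruz,rtwz
∂2c = 0
c vs im∂3: reduces to 0 ⇒ boundary

cycle:yes boundary:yes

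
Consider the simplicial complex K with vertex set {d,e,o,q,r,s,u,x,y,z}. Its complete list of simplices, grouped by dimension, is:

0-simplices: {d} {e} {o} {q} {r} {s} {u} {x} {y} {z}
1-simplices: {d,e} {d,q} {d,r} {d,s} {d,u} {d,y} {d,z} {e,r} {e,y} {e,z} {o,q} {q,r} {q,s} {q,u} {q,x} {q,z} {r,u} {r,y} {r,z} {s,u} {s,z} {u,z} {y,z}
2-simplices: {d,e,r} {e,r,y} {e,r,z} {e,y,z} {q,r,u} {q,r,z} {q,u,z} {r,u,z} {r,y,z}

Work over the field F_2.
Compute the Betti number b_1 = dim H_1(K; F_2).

b_1=7

n_0=10 n_1=23 n_2=9  [Z2]
∂1: piv[de,dq,dr,ds,du,dy,dz,oq,qx] rk=9  ker:er,ey,ez,qr,qs,qu,qz,ru,ry,rz,su,sz,uz,yz
∂2: piv[der,ery,erz,eyz,qru,qrz,quz] rk=7  ker:ruz,ryz
b_1=(23−9)−7=7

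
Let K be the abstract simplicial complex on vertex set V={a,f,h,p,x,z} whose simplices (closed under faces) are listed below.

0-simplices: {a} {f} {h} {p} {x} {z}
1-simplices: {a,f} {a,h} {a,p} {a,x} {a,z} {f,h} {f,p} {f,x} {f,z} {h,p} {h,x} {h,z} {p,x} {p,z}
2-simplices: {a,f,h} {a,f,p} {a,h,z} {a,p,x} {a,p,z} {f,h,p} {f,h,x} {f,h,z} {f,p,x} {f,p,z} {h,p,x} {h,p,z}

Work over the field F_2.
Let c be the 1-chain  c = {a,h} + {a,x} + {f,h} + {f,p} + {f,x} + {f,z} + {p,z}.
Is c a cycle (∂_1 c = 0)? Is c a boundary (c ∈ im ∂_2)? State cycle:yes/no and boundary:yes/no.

n_0=6 n_1=14 n_2=12  [Z2]
∂1: piv[af,ah,ap,ax,az] rk=5  ker:fh,fp,fx,fz,hp,hx,hz,px,pz
∂2: piv[afh,afp,ahz,apx,apz,fhp,fhx,fhz,fpx] rk=9  ker:fpz,hpx,hpz
∂1c = 0
c vs im∂2: reduces to 0 ⇒ boundary

cycle:yes boundary:yes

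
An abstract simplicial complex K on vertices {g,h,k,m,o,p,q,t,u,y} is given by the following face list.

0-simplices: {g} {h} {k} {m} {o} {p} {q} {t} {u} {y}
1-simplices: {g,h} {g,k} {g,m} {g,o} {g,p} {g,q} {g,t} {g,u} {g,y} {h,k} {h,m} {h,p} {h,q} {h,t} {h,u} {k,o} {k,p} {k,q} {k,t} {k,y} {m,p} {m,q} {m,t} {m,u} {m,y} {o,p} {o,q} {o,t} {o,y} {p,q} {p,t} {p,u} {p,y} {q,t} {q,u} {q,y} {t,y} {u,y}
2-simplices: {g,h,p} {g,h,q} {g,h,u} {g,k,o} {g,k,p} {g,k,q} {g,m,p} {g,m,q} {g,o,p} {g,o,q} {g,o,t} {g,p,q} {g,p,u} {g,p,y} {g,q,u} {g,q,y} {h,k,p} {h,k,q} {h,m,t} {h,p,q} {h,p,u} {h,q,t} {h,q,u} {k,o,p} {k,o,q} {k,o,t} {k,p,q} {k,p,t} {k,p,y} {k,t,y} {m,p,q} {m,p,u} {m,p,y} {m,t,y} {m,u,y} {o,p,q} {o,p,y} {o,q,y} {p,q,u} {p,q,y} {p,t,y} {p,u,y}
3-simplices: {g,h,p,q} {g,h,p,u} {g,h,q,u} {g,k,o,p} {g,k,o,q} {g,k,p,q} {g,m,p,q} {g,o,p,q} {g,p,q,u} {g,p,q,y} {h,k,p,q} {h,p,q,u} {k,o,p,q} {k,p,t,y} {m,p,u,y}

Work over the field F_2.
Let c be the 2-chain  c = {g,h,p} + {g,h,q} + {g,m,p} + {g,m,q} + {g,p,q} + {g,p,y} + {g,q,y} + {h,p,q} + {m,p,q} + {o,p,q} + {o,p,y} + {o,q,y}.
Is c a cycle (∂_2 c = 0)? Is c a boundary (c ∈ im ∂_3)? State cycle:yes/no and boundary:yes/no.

cycle:yes boundary:no

n_0=10 n_1=38 n_2=42 n_3=15  [Z2]
∂1: piv[gh,gk,gm,go,gp,gq,gt,gu,gy] rk=9  ker:hk,hm,hp,hq,ht,hu,ko,kp,kq,kt,ky,mp,mq,mt,mu,my,op,oq,ot,oy,pq,pt,pu,py,qt,qu,qy,ty,uy
∂2: piv[ghp,ghq,ghu,gko,gkp,gkq,gmp,gmq,gop,goq,got,gpq,gpu,gpy,gqu,gqy,hkp,hmt,hqt,kot,kpt,kpy,kty,mpu,mpy,mty,muy,opy] rk=28  ker:hkq,hpq,hpu,hqu,kop,koq,kpq,mpq,opq,oqy,pqu,pqy,pty,puy
∂3: piv[ghpq,ghpu,ghqu,gkop,gkoq,gkpq,gmpq,gopq,gpqu,gpqy,hkpq,kpty,mpuy] rk=13  ker:hpqu,kopq
∂2c = 0
c vs im∂3: residual ≠ 0 ⇒ not boundary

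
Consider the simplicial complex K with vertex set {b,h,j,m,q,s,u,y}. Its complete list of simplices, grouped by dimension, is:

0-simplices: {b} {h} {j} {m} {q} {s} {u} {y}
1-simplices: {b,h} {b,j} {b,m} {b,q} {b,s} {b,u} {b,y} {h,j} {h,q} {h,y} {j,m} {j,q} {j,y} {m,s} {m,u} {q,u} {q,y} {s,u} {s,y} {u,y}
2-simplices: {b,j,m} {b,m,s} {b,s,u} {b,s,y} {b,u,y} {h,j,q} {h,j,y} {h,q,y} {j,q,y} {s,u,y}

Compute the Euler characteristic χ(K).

χ(K)=-2

n_0=8 n_1=20 n_2=10
χ=+8−20+10=-2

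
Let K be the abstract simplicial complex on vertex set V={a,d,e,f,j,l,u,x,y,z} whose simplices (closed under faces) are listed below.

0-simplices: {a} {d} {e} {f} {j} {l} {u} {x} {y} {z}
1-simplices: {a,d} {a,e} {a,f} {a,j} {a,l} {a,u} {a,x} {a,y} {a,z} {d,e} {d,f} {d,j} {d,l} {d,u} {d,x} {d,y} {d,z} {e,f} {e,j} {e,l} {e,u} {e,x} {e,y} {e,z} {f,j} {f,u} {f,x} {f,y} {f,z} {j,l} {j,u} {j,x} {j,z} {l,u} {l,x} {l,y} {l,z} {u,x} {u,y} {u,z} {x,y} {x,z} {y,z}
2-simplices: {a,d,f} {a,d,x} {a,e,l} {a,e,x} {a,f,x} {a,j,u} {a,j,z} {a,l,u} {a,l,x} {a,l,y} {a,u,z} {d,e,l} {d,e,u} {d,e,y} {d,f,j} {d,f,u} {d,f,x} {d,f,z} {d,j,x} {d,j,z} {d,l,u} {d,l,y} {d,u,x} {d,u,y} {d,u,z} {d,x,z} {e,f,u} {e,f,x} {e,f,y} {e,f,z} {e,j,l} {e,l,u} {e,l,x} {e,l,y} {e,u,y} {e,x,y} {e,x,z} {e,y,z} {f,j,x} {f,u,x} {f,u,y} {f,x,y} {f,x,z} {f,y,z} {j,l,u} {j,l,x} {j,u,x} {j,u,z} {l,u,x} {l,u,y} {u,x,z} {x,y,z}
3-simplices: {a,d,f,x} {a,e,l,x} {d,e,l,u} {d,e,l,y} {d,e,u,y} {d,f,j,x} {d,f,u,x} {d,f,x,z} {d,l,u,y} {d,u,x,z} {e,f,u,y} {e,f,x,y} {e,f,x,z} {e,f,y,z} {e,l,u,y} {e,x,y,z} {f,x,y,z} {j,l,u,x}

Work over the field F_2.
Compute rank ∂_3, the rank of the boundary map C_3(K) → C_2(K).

n_0=10 n_1=43 n_2=52 n_3=18  [Z2]
∂1: piv[ad,ae,af,aj,al,au,ax,ay,az] rk=9  ker:de,df,dj,dl,du,dx,dy,dz,ef,ej,el,eu,ex,ey,ez,fj,fu,fx,fy,fz,jl,ju,jx,jz,lu,lx,ly,lz,ux,uy,uz,xy,xz,yz
∂2: piv[adf,adx,ael,aex,afx,aju,ajz,alu,alx,aly,auz,del,deu,dey,dfj,dfu,dfz,djx,djz,dlu,dly,dux,duy,duz,dxz,efu,efx,efy,efz,ejl,exy,eyz,jlu] rk=33  ker:dfx,elu,elx,ely,euy,exz,fjx,fux,fuy,fxy,fxz,fyz,jlx,jux,juz,lux,luy,uxz,xyz
∂3: piv[adfx,aelx,delu,dely,deuy,dfjx,dfux,dfxz,dluy,duxz,efuy,efxy,efxz,efyz,exyz,jlux] rk=16  ker:eluy,fxyz
rk∂_3=16

rank∂_3=16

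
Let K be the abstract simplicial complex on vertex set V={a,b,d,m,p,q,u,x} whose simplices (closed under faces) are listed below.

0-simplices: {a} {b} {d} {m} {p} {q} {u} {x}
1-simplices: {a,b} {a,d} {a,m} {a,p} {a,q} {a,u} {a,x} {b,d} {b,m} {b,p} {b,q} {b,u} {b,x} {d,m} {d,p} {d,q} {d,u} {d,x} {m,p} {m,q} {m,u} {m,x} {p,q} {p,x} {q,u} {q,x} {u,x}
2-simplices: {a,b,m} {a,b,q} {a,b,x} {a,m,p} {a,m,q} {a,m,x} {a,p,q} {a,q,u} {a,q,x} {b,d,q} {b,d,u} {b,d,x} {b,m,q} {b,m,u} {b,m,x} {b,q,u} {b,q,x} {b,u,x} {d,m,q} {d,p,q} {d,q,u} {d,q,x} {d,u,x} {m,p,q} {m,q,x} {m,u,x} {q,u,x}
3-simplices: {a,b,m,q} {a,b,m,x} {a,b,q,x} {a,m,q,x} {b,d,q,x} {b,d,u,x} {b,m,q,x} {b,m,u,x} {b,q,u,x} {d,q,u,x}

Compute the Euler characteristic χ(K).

χ(K)=-2

n_0=8 n_1=27 n_2=27 n_3=10
χ=+8−27+27−10=-2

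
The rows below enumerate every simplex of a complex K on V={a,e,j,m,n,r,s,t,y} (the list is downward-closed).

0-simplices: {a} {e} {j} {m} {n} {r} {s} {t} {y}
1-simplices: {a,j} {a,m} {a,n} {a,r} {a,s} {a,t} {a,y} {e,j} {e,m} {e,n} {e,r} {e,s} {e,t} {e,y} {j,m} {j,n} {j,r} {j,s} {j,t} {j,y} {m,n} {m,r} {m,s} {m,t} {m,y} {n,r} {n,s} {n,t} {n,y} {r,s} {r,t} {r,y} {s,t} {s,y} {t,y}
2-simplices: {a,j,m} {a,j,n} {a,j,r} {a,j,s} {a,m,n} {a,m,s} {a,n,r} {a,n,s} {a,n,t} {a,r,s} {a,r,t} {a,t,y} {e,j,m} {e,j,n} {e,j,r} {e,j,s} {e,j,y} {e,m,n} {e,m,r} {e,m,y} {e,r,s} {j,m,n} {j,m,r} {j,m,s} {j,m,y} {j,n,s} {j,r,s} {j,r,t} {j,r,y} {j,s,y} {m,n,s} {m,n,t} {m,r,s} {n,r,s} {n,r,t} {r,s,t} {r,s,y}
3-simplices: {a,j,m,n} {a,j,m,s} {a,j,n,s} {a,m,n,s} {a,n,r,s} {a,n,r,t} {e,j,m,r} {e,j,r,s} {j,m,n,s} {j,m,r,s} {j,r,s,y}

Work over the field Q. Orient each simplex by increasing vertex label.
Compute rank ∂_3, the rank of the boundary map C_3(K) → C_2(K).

rank∂_3=10

n_0=9 n_1=35 n_2=37 n_3=11  [Q]
∂1: piv[aj,am,an,ar,as,at,ay,ej] rk=8  ker:em,en,er,es,et,ey,jm,jn,jr,js,jt,jy,mn,mr,ms,mt,my,nr,ns,nt,ny,rs,rt,ry,st,sy,ty
∂2: piv[ajm,ajn,ajr,ajs,amn,ams,anr,ans,ant,ars,art,aty,ejm,ejn,ejr,ejs,ejy,emr,emy,jrt,jry,jsy,mnt,rst] rk=24  ker:emn,ers,jmn,jmr,jms,jmy,jns,jrs,mns,mrs,nrs,nrt,rsy
∂3: piv[ajmn,ajms,ajns,amns,anrs,anrt,ejmr,ejrs,jmrs,jrsy] rk=10  ker:jmns
rk∂_3=10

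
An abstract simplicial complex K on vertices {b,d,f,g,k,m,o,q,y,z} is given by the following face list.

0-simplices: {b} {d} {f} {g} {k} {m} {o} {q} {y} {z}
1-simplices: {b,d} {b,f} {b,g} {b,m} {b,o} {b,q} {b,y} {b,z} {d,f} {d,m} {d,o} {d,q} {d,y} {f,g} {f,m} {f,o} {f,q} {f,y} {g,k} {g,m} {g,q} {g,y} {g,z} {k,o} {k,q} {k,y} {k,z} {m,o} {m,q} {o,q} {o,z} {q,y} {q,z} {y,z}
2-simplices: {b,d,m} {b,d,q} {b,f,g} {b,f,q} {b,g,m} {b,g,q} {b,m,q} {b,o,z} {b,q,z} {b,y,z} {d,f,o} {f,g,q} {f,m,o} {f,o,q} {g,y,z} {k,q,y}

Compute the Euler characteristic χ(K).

n_0=10 n_1=34 n_2=16
χ=+10−34+16=-8

χ(K)=-8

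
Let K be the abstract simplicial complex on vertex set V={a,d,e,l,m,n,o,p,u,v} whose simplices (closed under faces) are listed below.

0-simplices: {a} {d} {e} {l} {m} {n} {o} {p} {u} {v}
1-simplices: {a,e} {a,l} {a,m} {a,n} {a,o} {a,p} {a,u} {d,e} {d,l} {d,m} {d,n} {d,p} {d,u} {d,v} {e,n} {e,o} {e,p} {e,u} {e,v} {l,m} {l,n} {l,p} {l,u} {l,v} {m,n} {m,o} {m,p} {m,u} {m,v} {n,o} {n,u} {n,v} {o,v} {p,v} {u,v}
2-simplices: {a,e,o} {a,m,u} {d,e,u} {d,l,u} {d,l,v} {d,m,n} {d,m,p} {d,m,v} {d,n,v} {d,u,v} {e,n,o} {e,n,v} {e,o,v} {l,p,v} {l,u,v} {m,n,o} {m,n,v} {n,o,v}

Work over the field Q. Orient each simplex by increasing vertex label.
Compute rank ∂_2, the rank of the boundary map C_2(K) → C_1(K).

n_0=10 n_1=35 n_2=18  [Q]
∂1: piv[ae,al,am,an,ao,ap,au,de,dv] rk=9  ker:dl,dm,dn,dp,du,en,eo,ep,eu,ev,lm,ln,lp,lu,lv,mn,mo,mp,mu,mv,no,nu,nv,ov,pv,uv
∂2: piv[aeo,amu,deu,dlu,dlv,dmn,dmp,dmv,dnv,duv,eno,env,eov,lpv,mno] rk=15  ker:luv,mnv,nov
rk∂_2=15

rank∂_2=15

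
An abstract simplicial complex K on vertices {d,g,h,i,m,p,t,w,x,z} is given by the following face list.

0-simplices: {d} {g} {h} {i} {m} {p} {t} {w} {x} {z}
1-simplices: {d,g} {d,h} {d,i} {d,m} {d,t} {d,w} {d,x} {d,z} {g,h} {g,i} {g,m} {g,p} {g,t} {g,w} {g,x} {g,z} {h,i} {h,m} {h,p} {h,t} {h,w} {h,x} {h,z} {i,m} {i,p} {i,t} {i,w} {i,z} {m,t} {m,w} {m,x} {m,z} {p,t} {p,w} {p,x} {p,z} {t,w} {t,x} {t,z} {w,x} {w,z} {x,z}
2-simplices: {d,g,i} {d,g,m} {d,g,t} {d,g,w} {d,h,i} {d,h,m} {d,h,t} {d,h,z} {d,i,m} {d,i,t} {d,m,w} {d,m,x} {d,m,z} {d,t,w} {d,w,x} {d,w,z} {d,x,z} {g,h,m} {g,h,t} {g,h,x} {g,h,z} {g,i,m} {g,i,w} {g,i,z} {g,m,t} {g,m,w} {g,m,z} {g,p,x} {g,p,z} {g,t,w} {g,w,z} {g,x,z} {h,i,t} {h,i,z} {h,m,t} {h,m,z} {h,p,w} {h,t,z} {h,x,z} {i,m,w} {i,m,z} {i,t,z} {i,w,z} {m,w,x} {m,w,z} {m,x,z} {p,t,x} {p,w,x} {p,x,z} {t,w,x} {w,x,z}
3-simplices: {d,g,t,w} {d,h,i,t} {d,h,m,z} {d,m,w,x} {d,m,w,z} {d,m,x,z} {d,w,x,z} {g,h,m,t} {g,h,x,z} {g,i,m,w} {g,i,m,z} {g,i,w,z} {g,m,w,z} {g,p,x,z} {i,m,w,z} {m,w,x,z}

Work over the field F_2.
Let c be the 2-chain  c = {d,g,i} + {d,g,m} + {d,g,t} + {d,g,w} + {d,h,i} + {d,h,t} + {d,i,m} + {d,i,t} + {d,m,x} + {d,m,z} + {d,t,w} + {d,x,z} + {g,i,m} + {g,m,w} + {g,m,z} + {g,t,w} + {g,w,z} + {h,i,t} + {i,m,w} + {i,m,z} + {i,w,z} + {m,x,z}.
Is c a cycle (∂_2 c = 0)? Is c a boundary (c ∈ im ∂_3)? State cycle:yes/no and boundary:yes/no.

cycle:yes boundary:no

n_0=10 n_1=42 n_2=51 n_3=16  [Z2]
∂1: piv[dg,dh,di,dm,dt,dw,dx,dz,gp] rk=9  ker:gh,gi,gm,gt,gw,gx,gz,hi,hm,hp,ht,hw,hx,hz,im,ip,it,iw,iz,mt,mw,mx,mz,pt,pw,px,pz,tw,tx,tz,wx,wz,xz
∂2: piv[dgi,dgm,dgt,dgw,dhi,dhm,dht,dhz,dim,dit,dmw,dmx,dmz,dtw,dwx,dwz,dxz,ghm,ghx,ghz,giw,giz,gmt,gpx,gpz,gxz,hpw,htz,ptx,pwx,twx] rk=31  ker:ght,gim,gmw,gmz,gtw,gwz,hit,hiz,hmt,hmz,hxz,imw,imz,itz,iwz,mwx,mwz,mxz,pxz,wxz
∂3: piv[dgtw,dhit,dhmz,dmwx,dmwz,dmxz,dwxz,ghmt,ghxz,gimw,gimz,giwz,gmwz,gpxz] rk=14  ker:imwz,mwxz
∂2c = 0
c vs im∂3: residual ≠ 0 ⇒ not boundary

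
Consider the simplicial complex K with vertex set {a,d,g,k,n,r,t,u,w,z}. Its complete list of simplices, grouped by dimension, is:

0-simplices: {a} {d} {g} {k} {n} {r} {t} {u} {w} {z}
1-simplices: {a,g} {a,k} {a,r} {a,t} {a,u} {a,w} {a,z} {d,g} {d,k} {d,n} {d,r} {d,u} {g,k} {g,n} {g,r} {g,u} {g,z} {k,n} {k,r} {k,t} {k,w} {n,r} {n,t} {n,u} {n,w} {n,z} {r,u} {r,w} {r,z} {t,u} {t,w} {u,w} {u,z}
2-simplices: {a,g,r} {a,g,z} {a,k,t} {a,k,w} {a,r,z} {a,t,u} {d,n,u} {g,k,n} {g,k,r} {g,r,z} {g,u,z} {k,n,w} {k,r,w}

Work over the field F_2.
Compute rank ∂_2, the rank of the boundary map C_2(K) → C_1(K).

n_0=10 n_1=33 n_2=13  [Z2]
∂1: piv[ag,ak,ar,at,au,aw,az,dg,dn] rk=9  ker:dk,dr,du,gk,gn,gr,gu,gz,kn,kr,kt,kw,nr,nt,nu,nw,nz,ru,rw,rz,tu,tw,uw,uz
∂2: piv[agr,agz,akt,akw,arz,atu,dnu,gkn,gkr,guz,knw,krw] rk=12  ker:grz
rk∂_2=12

rank∂_2=12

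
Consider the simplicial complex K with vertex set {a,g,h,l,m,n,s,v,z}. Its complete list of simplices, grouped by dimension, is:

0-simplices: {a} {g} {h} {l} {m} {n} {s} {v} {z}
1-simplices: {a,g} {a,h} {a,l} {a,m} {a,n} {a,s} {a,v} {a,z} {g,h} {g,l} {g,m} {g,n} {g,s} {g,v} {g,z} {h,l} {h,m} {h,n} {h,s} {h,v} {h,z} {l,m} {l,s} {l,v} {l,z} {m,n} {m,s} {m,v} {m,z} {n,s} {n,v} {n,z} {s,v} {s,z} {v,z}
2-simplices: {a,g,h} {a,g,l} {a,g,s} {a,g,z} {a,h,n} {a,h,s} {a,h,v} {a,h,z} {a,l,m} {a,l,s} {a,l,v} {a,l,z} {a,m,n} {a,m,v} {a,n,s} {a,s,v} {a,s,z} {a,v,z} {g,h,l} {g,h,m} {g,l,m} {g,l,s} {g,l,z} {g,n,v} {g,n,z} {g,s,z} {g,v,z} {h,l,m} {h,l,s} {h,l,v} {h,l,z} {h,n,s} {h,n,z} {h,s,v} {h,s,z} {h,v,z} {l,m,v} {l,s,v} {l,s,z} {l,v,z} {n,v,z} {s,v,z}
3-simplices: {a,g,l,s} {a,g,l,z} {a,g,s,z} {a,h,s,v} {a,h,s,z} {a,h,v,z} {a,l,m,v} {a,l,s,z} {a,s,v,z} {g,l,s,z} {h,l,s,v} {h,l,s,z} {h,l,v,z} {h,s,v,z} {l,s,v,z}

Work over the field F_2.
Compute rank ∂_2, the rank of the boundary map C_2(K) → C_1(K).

rank∂_2=25

n_0=9 n_1=35 n_2=42 n_3=15  [Z2]
∂1: piv[ag,ah,al,am,an,as,av,az] rk=8  ker:gh,gl,gm,gn,gs,gv,gz,hl,hm,hn,hs,hv,hz,lm,ls,lv,lz,mn,ms,mv,mz,ns,nv,nz,sv,sz,vz
∂2: piv[agh,agl,ags,agz,ahn,ahs,ahv,ahz,alm,als,alv,alz,amn,amv,ans,asv,asz,avz,ghl,ghm,glm,gnv,gnz,gvz,hnz] rk=25  ker:gls,glz,gsz,hlm,hls,hlv,hlz,hns,hsv,hsz,hvz,lmv,lsv,lsz,lvz,nvz,svz
∂3: piv[agls,aglz,agsz,ahsv,ahsz,ahvz,almv,alsz,asvz,hlsv,hlsz,hlvz] rk=12  ker:glsz,hsvz,lsvz
rk∂_2=25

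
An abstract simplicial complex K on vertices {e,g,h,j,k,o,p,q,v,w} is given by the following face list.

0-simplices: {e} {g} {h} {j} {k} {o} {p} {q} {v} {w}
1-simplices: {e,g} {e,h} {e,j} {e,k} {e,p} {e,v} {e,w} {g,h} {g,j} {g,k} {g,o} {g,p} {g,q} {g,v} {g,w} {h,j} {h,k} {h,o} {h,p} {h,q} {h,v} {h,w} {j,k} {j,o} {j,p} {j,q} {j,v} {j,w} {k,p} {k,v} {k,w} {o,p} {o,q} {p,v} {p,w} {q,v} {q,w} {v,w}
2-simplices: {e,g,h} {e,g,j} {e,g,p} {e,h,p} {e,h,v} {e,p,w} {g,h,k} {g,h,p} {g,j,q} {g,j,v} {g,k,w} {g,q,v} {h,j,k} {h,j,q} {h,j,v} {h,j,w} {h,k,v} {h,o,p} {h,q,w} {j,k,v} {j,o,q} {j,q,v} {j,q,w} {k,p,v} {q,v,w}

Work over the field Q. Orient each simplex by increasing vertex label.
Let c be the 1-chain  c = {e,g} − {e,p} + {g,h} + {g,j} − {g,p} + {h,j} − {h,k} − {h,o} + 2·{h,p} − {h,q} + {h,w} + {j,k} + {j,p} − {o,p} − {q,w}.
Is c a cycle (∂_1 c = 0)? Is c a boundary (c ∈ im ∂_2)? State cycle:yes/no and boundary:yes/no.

n_0=10 n_1=38 n_2=25  [Q]
∂1: piv[eg,eh,ej,ek,ep,ev,ew,go,gq] rk=9  ker:gh,gj,gk,gp,gv,gw,hj,hk,ho,hp,hq,hv,hw,jk,jo,jp,jq,jv,jw,kp,kv,kw,op,oq,pv,pw,qv,qw,vw
∂2: piv[egh,egj,egp,ehp,ehv,epw,ghk,gjq,gjv,gkw,gqv,hjk,hjq,hjv,hjw,hkv,hop,hqw,joq,kpv,qvw] rk=21  ker:ghp,jkv,jqv,jqw
∂1c = 0
c vs im∂2: residual ≠ 0 ⇒ not boundary

cycle:yes boundary:no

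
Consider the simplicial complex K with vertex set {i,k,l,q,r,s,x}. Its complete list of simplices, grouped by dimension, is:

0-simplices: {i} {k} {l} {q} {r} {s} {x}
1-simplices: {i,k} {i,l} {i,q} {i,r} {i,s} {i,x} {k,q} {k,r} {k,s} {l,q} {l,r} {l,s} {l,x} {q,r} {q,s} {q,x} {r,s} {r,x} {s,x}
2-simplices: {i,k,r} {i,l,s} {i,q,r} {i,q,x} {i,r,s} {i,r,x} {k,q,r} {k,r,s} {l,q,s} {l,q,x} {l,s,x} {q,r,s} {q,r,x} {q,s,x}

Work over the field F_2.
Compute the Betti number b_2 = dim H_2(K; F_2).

n_0=7 n_1=19 n_2=14  [Z2]
∂1: piv[ik,il,iq,ir,is,ix] rk=6  ker:kq,kr,ks,lq,lr,ls,lx,qr,qs,qx,rs,rx,sx
∂2: piv[ikr,ils,iqr,iqx,irs,irx,kqr,krs,lqs,lqx,lsx,qrs] rk=12  ker:qrx,qsx
b_2=(14−12)−0=2

b_2=2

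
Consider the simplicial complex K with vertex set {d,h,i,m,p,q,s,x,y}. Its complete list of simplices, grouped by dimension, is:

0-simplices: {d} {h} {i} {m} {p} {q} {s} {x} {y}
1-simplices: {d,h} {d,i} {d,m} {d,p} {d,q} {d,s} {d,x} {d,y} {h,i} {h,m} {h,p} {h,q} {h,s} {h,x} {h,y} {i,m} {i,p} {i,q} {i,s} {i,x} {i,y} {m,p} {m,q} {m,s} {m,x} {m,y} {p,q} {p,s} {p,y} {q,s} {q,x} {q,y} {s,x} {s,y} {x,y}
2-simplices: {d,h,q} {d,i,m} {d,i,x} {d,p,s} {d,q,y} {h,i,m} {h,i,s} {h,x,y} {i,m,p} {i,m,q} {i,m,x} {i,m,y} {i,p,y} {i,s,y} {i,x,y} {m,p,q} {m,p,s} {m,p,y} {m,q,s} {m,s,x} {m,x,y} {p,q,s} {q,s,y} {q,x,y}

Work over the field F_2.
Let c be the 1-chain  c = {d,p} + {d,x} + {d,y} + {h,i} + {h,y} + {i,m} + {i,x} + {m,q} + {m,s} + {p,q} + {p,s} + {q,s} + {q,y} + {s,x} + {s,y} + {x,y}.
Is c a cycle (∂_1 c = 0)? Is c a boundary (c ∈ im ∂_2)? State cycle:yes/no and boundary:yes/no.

n_0=9 n_1=35 n_2=24  [Z2]
∂1: piv[dh,di,dm,dp,dq,ds,dx,dy] rk=8  ker:hi,hm,hp,hq,hs,hx,hy,im,ip,iq,is,ix,iy,mp,mq,ms,mx,my,pq,ps,py,qs,qx,qy,sx,sy,xy
∂2: piv[dhq,dim,dix,dps,dqy,him,his,hxy,imp,imq,imx,imy,ipy,isy,ixy,mpq,mps,mqs,msx,qsy,qxy] rk=21  ker:mpy,mxy,pqs
∂1c = {d} + {i} + {m} + {p} + {s} + {y}

cycle:no boundary:no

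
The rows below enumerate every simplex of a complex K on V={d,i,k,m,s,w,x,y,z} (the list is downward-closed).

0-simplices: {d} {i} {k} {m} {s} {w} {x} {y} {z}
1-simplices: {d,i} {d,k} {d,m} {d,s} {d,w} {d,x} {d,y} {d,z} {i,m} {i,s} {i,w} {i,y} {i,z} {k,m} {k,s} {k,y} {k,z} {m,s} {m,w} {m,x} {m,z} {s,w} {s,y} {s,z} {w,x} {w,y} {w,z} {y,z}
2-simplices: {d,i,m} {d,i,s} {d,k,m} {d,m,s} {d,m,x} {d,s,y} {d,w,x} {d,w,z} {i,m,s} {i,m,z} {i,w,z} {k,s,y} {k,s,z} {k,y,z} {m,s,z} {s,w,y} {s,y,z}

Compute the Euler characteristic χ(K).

n_0=9 n_1=28 n_2=17
χ=+9−28+17=-2

χ(K)=-2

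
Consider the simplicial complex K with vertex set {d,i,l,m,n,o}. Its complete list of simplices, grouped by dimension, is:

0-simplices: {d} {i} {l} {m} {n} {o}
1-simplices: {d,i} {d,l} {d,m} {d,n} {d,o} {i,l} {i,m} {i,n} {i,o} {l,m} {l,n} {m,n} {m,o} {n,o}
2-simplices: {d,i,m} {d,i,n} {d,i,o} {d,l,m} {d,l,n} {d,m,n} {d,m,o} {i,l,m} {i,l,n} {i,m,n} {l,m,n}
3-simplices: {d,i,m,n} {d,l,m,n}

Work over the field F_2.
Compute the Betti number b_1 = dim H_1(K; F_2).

b_1=1

n_0=6 n_1=14 n_2=11 n_3=2  [Z2]
∂1: piv[di,dl,dm,dn,do] rk=5  ker:il,im,in,io,lm,ln,mn,mo,no
∂2: piv[dim,din,dio,dlm,dln,dmn,dmo,ilm] rk=8  ker:iln,imn,lmn
∂3: piv[dimn,dlmn] rk=2
b_1=(14−5)−8=1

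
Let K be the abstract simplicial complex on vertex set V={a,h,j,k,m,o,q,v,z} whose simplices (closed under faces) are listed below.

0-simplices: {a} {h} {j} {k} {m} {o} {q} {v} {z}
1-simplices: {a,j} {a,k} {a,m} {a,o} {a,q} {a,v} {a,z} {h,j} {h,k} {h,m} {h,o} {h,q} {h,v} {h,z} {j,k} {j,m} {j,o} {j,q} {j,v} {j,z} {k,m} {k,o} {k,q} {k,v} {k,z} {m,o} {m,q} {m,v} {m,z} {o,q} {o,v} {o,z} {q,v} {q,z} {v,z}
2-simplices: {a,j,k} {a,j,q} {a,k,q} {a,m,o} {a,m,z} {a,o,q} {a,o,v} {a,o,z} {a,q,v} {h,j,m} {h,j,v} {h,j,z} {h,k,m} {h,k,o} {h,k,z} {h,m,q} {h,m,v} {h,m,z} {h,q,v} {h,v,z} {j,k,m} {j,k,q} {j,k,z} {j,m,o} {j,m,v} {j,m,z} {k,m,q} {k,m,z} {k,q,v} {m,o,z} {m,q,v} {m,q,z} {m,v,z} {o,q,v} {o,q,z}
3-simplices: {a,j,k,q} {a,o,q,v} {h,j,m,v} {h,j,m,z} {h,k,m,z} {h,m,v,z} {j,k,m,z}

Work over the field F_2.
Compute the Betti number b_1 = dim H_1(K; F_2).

n_0=9 n_1=35 n_2=35 n_3=7  [Z2]
∂1: piv[aj,ak,am,ao,aq,av,az,hj] rk=8  ker:hk,hm,ho,hq,hv,hz,jk,jm,jo,jq,jv,jz,km,ko,kq,kv,kz,mo,mq,mv,mz,oq,ov,oz,qv,qz,vz
∂2: piv[ajk,ajq,akq,amo,amz,aoq,aov,aoz,aqv,hjm,hjv,hjz,hkm,hko,hkz,hmq,hmv,hmz,hqv,hvz,jkm,jmo,kmq,kqv,mqz,oqz] rk=26  ker:jkq,jkz,jmv,jmz,kmz,moz,mqv,mvz,oqv
∂3: piv[ajkq,aoqv,hjmv,hjmz,hkmz,hmvz,jkmz] rk=7
b_1=(35−8)−26=1

b_1=1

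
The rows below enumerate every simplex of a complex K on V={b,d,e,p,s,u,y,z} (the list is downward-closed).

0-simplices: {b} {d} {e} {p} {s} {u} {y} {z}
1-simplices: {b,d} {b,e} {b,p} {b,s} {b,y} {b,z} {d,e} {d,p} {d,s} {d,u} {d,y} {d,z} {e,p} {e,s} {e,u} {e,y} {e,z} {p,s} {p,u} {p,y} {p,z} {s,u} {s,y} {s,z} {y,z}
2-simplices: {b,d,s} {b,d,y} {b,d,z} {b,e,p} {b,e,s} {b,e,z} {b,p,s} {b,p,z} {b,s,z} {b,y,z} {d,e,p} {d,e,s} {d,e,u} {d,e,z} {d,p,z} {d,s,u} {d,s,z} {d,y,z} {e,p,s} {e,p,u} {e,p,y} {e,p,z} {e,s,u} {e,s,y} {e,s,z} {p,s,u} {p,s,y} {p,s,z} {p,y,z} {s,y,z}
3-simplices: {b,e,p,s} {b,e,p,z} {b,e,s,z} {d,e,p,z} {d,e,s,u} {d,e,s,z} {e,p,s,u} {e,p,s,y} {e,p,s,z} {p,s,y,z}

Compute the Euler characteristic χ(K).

n_0=8 n_1=25 n_2=30 n_3=10
χ=+8−25+30−10=3

χ(K)=3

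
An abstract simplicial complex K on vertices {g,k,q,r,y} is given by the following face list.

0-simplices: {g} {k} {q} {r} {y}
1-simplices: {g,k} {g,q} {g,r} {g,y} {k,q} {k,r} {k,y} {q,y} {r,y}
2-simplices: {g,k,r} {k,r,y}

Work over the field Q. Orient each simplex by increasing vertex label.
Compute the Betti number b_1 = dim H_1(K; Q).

b_1=3

n_0=5 n_1=9 n_2=2  [Q]
∂1: piv[gk,gq,gr,gy] rk=4  ker:kq,kr,ky,qy,ry
∂2: piv[gkr,kry] rk=2
b_1=(9−4)−2=3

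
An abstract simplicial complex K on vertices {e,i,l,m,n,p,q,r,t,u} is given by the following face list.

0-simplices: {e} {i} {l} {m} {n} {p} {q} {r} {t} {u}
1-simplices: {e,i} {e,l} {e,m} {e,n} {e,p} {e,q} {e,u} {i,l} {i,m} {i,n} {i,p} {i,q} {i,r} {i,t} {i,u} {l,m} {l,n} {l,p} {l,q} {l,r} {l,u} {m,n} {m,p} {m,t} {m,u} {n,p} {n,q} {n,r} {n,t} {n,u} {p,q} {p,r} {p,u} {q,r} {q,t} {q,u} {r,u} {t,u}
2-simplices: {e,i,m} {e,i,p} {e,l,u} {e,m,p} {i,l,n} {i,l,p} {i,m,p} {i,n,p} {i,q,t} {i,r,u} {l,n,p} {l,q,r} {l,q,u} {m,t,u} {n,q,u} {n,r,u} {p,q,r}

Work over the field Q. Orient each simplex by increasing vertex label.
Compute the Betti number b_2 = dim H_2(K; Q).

n_0=10 n_1=38 n_2=17  [Q]
∂1: piv[ei,el,em,en,ep,eq,eu,ir,it] rk=9  ker:il,im,in,ip,iq,iu,lm,ln,lp,lq,lr,lu,mn,mp,mt,mu,np,nq,nr,nt,nu,pq,pr,pu,qr,qt,qu,ru,tu
∂2: piv[eim,eip,elu,emp,iln,ilp,inp,iqt,iru,lqr,lqu,mtu,nqu,nru,pqr] rk=15  ker:imp,lnp
b_2=(17−15)−0=2

b_2=2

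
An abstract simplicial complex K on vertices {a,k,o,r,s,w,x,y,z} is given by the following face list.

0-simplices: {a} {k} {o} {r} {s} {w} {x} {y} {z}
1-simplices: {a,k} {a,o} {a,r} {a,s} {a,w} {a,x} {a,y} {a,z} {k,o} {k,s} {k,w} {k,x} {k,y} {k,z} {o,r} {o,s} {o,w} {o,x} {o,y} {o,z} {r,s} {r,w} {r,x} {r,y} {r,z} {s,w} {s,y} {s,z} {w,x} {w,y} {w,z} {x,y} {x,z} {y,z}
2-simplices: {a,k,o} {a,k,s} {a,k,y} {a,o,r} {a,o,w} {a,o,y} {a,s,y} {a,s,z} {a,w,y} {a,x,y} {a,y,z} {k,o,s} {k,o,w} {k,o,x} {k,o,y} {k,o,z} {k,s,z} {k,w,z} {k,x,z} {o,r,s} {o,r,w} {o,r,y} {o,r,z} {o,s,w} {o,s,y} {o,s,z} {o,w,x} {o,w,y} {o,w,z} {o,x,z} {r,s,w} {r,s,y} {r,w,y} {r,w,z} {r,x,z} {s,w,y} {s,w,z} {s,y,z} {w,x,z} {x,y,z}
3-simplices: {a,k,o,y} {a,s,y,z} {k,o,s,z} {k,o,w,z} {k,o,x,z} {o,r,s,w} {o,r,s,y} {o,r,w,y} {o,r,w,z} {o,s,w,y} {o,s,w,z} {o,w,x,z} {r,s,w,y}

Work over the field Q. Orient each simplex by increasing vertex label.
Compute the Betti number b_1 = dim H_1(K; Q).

n_0=9 n_1=34 n_2=40 n_3=13  [Q]
∂1: piv[ak,ao,ar,as,aw,ax,ay,az] rk=8  ker:ko,ks,kw,kx,ky,kz,or,os,ow,ox,oy,oz,rs,rw,rx,ry,rz,sw,sy,sz,wx,wy,wz,xy,xz,yz
∂2: piv[ako,aks,aky,aor,aow,aoy,asy,asz,awy,axy,ayz,kos,kow,kox,koz,ksz,kwz,kxz,ors,orw,ory,orz,osw,owx,rxz,xyz] rk=26  ker:koy,osy,osz,owy,owz,oxz,rsw,rsy,rwy,rwz,swy,swz,syz,wxz
∂3: piv[akoy,asyz,kosz,kowz,koxz,orsw,orsy,orwy,orwz,oswy,oswz,owxz] rk=12  ker:rswy
b_1=(34−8)−26=0

b_1=0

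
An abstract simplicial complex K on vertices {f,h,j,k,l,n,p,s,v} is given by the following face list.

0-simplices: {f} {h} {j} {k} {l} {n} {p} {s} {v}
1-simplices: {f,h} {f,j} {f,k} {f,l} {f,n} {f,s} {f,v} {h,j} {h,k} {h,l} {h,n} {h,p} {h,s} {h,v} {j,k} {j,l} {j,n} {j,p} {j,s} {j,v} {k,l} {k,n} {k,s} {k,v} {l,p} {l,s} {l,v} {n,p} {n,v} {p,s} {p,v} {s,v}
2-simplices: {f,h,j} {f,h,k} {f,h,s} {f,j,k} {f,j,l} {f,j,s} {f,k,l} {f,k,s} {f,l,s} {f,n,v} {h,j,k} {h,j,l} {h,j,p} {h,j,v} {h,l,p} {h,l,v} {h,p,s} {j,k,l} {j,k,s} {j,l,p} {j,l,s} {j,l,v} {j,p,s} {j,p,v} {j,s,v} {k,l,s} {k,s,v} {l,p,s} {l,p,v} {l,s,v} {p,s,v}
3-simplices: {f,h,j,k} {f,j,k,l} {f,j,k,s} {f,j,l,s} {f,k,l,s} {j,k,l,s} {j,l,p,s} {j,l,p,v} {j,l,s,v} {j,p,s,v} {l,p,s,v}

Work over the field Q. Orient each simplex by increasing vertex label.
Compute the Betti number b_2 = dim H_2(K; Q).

b_2=3

n_0=9 n_1=32 n_2=31 n_3=11  [Q]
∂1: piv[fh,fj,fk,fl,fn,fs,fv,hp] rk=8  ker:hj,hk,hl,hn,hs,hv,jk,jl,jn,jp,js,jv,kl,kn,ks,kv,lp,ls,lv,np,nv,ps,pv,sv
∂2: piv[fhj,fhk,fhs,fjk,fjl,fjs,fkl,fks,fls,fnv,hjl,hjp,hjv,hlp,hlv,hps,jpv,jsv,ksv] rk=19  ker:hjk,jkl,jks,jlp,jls,jlv,jps,kls,lps,lpv,lsv,psv
∂3: piv[fhjk,fjkl,fjks,fjls,fkls,jlps,jlpv,jlsv,jpsv] rk=9  ker:jkls,lpsv
b_2=(31−19)−9=3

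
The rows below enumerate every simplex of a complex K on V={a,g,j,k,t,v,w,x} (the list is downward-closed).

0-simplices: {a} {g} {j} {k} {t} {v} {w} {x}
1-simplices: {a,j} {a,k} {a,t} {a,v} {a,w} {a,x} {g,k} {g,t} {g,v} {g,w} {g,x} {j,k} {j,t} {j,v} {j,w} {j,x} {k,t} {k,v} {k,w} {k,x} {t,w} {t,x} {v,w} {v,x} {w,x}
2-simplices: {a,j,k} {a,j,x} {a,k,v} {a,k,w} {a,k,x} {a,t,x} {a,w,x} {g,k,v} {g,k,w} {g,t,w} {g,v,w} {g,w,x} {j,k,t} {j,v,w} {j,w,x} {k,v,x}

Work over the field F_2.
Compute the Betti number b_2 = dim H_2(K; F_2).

b_2=0

n_0=8 n_1=25 n_2=16  [Z2]
∂1: piv[aj,ak,at,av,aw,ax,gk] rk=7  ker:gt,gv,gw,gx,jk,jt,jv,jw,jx,kt,kv,kw,kx,tw,tx,vw,vx,wx
∂2: piv[ajk,ajx,akv,akw,akx,atx,awx,gkv,gkw,gtw,gvw,gwx,jkt,jvw,jwx,kvx] rk=16
b_2=(16−16)−0=0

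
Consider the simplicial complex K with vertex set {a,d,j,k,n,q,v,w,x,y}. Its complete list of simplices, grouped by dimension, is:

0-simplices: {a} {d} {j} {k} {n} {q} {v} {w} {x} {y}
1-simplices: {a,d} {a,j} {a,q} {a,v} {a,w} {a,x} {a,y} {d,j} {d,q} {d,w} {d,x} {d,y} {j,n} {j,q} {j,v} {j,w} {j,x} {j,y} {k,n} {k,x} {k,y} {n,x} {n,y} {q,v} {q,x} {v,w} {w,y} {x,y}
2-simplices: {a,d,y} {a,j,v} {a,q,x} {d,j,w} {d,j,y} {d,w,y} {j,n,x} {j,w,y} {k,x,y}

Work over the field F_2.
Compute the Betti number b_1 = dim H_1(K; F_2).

b_1=11

n_0=10 n_1=28 n_2=9  [Z2]
∂1: piv[ad,aj,aq,av,aw,ax,ay,jn,kn] rk=9  ker:dj,dq,dw,dx,dy,jq,jv,jw,jx,jy,kx,ky,nx,ny,qv,qx,vw,wy,xy
∂2: piv[ady,ajv,aqx,djw,djy,dwy,jnx,kxy] rk=8  ker:jwy
b_1=(28−9)−8=11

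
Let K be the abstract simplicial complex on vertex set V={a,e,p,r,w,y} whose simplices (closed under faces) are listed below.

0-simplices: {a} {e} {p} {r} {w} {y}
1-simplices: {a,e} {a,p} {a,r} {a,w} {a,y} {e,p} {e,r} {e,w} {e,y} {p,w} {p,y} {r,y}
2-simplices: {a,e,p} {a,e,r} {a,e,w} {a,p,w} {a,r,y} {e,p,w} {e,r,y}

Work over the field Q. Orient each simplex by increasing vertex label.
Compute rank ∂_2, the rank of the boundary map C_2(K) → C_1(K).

rank∂_2=6

n_0=6 n_1=12 n_2=7  [Q]
∂1: piv[ae,ap,ar,aw,ay] rk=5  ker:ep,er,ew,ey,pw,py,ry
∂2: piv[aep,aer,aew,apw,ary,ery] rk=6  ker:epw
rk∂_2=6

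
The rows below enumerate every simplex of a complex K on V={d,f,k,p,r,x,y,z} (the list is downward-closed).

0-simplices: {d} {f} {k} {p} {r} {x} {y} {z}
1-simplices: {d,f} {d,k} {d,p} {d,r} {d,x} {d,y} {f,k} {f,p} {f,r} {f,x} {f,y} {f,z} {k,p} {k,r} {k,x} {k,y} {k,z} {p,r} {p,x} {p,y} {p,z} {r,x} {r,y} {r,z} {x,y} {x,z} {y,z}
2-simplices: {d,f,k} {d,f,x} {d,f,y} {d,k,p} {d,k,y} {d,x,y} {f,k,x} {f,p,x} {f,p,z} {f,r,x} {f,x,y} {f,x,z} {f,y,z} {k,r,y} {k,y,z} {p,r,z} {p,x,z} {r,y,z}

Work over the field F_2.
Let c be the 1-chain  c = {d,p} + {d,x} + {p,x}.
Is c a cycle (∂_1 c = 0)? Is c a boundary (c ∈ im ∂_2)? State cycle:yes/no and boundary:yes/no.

cycle:yes boundary:no

n_0=8 n_1=27 n_2=18  [Z2]
∂1: piv[df,dk,dp,dr,dx,dy,fz] rk=7  ker:fk,fp,fr,fx,fy,kp,kr,kx,ky,kz,pr,px,py,pz,rx,ry,rz,xy,xz,yz
∂2: piv[dfk,dfx,dfy,dkp,dky,dxy,fkx,fpx,fpz,frx,fxz,fyz,kry,kyz,prz,ryz] rk=16  ker:fxy,pxz
∂1c = 0
c vs im∂2: residual ≠ 0 ⇒ not boundary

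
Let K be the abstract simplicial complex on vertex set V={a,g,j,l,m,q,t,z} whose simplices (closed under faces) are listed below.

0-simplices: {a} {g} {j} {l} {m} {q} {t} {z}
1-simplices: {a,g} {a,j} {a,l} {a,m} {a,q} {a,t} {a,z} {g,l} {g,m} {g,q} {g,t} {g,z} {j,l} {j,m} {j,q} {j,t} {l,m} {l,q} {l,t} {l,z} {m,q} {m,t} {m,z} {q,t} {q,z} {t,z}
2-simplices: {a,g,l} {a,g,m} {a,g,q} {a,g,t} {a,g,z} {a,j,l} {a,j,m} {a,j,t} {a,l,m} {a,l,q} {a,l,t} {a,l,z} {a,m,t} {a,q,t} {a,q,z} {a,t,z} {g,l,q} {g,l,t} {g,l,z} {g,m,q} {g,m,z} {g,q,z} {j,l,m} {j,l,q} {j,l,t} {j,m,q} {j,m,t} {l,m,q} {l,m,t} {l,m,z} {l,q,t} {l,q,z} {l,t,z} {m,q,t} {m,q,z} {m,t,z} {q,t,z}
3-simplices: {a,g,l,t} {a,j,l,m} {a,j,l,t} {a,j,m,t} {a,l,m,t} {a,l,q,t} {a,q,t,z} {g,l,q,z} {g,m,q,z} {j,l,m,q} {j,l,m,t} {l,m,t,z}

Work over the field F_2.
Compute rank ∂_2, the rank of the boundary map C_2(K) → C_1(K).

n_0=8 n_1=26 n_2=37 n_3=12  [Z2]
∂1: piv[ag,aj,al,am,aq,at,az] rk=7  ker:gl,gm,gq,gt,gz,jl,jm,jq,jt,lm,lq,lt,lz,mq,mt,mz,qt,qz,tz
∂2: piv[agl,agm,agq,agt,agz,ajl,ajm,ajt,alm,alq,alt,alz,amt,aqt,aqz,atz,gmq,gmz,jlq] rk=19  ker:glq,glt,glz,gqz,jlm,jlt,jmq,jmt,lmq,lmt,lmz,lqt,lqz,ltz,mqt,mqz,mtz,qtz
∂3: piv[aglt,ajlm,ajlt,ajmt,almt,alqt,aqtz,glqz,gmqz,jlmq,lmtz] rk=11  ker:jlmt
rk∂_2=19

rank∂_2=19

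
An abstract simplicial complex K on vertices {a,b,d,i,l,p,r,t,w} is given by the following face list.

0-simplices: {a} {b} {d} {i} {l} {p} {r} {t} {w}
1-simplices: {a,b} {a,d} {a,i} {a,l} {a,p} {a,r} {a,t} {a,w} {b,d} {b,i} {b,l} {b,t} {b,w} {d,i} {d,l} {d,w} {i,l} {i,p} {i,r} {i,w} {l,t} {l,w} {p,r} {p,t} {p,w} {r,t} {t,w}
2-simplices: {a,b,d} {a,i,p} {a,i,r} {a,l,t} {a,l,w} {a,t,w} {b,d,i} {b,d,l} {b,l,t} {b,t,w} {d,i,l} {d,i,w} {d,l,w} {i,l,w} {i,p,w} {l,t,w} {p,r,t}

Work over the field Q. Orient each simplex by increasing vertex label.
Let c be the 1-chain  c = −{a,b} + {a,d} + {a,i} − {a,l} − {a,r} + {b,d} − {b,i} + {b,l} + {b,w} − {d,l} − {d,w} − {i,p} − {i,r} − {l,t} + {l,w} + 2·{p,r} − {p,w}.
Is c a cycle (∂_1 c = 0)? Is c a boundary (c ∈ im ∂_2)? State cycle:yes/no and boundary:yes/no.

n_0=9 n_1=27 n_2=17  [Q]
∂1: piv[ab,ad,ai,al,ap,ar,at,aw] rk=8  ker:bd,bi,bl,bt,bw,di,dl,dw,il,ip,ir,iw,lt,lw,pr,pt,pw,rt,tw
∂2: piv[abd,aip,air,alt,alw,atw,bdi,bdl,blt,btw,dil,diw,dlw,ipw,prt] rk=15  ker:ilw,ltw
∂1c = {a} − 3·{b} + 4·{d} + 2·{i} − {l} − 2·{p} − {t}

cycle:no boundary:no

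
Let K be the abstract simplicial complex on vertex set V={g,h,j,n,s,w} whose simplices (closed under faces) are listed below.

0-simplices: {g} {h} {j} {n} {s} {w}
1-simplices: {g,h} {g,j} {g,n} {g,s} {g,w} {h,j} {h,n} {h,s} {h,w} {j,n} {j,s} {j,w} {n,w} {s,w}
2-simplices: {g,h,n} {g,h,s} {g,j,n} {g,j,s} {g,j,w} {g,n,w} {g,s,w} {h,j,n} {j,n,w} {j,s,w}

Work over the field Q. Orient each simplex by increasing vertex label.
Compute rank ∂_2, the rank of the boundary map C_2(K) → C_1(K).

n_0=6 n_1=14 n_2=10  [Q]
∂1: piv[gh,gj,gn,gs,gw] rk=5  ker:hj,hn,hs,hw,jn,js,jw,nw,sw
∂2: piv[ghn,ghs,gjn,gjs,gjw,gnw,gsw,hjn] rk=8  ker:jnw,jsw
rk∂_2=8

rank∂_2=8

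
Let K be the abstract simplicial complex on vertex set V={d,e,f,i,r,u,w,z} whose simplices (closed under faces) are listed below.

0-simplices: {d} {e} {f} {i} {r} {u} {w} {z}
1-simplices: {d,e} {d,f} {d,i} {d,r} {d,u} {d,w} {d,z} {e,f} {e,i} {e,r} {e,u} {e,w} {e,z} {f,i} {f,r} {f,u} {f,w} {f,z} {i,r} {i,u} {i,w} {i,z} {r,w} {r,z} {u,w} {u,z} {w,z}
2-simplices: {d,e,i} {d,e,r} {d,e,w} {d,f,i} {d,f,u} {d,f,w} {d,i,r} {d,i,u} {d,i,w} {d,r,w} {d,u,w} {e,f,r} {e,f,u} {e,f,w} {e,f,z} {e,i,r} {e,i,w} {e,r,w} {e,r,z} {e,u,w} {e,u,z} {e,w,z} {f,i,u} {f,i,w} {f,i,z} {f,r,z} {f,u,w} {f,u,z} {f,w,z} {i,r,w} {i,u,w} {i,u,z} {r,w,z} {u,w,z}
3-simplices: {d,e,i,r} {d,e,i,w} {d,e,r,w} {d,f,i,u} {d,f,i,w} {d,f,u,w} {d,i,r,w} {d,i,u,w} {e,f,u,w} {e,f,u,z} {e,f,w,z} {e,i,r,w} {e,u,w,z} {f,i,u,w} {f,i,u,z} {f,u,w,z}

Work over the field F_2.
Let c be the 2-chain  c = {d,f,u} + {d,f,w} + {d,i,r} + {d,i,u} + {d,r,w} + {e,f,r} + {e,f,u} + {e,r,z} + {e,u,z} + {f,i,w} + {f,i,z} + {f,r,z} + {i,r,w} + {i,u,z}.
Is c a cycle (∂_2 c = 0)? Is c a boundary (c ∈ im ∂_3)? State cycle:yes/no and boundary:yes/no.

n_0=8 n_1=27 n_2=34 n_3=16  [Z2]
∂1: piv[de,df,di,dr,du,dw,dz] rk=7  ker:ef,ei,er,eu,ew,ez,fi,fr,fu,fw,fz,ir,iu,iw,iz,rw,rz,uw,uz,wz
∂2: piv[dei,der,dew,dfi,dfu,dfw,dir,diu,diw,drw,duw,efr,efu,efw,efz,erz,euz,ewz,fiz] rk=19  ker:eir,eiw,erw,euw,fiu,fiw,frz,fuw,fuz,fwz,irw,iuw,iuz,rwz,uwz
∂3: piv[deir,deiw,derw,dfiu,dfiw,dfuw,dirw,diuw,efuw,efuz,efwz,euwz,fiuz] rk=13  ker:eirw,fiuw,fuwz
∂2c = 0
c vs im∂3: residual ≠ 0 ⇒ not boundary

cycle:yes boundary:no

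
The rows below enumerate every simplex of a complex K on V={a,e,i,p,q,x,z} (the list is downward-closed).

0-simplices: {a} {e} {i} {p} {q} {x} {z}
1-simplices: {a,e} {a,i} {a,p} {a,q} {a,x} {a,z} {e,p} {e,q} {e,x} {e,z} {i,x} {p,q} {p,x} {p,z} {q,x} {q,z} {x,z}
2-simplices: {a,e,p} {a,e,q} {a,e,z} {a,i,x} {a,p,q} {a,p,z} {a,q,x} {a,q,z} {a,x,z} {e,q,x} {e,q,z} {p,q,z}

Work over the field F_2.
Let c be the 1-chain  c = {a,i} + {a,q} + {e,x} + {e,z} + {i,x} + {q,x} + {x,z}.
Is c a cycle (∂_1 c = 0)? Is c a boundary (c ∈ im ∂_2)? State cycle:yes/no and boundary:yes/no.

n_0=7 n_1=17 n_2=12  [Z2]
∂1: piv[ae,ai,ap,aq,ax,az] rk=6  ker:ep,eq,ex,ez,ix,pq,px,pz,qx,qz,xz
∂2: piv[aep,aeq,aez,aix,apq,apz,aqx,aqz,axz,eqx] rk=10  ker:eqz,pqz
∂1c = 0
c vs im∂2: reduces to 0 ⇒ boundary

cycle:yes boundary:yes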